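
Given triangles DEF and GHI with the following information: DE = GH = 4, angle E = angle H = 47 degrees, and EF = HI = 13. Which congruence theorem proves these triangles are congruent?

Consider the given information: DE = GH = 4, angle E = angle H = 47 degrees, and EF = HI = 13
This is not AAS or HL: AAS requires two angles and a non-included side. HL only applies to right triangles with matching hypotenuse and leg.
The correct criterion is SAS. Two pairs of corresponding sides and the included angle are equal (Side-Angle-Side).

SAS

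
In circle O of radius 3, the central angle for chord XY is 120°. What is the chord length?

Chord length = 2r sin(θ/2)
= 2 × 3 × sin(120°/2)
= 2 × 3 × sin(60°)
= 3*sqrt(3)

3*sqrt(3)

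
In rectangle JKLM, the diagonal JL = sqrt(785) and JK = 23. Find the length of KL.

Using the Pythagorean theorem: d^2 = a^2 + b^2
b^2 = d^2 - a^2
b^2 = 785 - 529
b^2 = 256
b = sqrt(256) = 16

16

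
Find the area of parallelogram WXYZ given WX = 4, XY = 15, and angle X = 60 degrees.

The area of a parallelogram equals the product of two adjacent sides times the sine of the included angle.
This is because the height equals 15 * sin(60°) = 15*sqrt(3)/2.
Area = 4 * 15*sqrt(3)/2 = 30*sqrt(3)

30*sqrt(3)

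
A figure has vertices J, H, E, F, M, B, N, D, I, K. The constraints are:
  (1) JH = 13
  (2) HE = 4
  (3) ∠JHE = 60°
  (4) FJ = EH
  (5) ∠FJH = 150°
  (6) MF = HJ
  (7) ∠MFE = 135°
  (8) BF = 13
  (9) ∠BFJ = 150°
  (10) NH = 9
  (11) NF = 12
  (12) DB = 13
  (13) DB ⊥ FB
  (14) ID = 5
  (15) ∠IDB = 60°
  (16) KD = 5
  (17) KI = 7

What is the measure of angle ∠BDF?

Step 1: By the law of cosines on triangle DBF: DF² = 13² + 13² − 2·13·13·cos(90°) = 338, so DF = 13·√2.
Step 2: By the inverse law of cosines on triangle BDF: cos(∠BDF) = (13² + (13·√2)² − 13²) / (2·13·13·√2) = 338/478 = 0.7071, so ∠BDF = 45°.

Therefore, the measure of angle ∠BDF = 45°.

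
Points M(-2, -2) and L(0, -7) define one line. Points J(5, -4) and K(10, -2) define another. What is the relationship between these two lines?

Slope of line 1: m1 = (-7 - -2)/(0 - -2) = -5/2 = -5/2
Slope of line 2: m2 = (-2 - -4)/(10 - 5) = 2/5 = 2/5
Two lines are perpendicular when the product of their slopes is -1 (negative reciprocals).
m1 * m2 = (-5/2) * (2/5) = -1, confirming perpendicularity.

Perpendicular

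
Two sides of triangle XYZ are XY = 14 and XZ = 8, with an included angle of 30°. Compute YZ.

When two sides and the included angle are known, the law of cosines gives the third side.
c^2 = a^2 + b^2 - 2ab cos(C) generalizes the Pythagorean theorem to non-right triangles.
Here: YZ^2 = 196 + 64 - 224*(sqrt(3)/2) = 260 - 112*sqrt(3)
YZ = 2*sqrt(65 - 28*sqrt(3))

2*sqrt(65 - 28*sqrt(3))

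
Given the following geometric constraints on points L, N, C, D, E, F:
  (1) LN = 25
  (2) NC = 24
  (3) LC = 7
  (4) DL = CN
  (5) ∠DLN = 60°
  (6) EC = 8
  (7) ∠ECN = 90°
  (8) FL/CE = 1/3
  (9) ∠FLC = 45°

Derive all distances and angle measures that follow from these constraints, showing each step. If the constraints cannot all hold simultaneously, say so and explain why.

The constraints are consistent.

From the given relations:
  DL = CN = 24
  FL = 1/3·CE = 1/3·8 ≈ 2.67

Step 1: From NL = 25, LD = 24, and ∠NLD = 60°, by the law of cosines:
  ND² = NL² + LD² - 2·NL·LD·cos(60°) = 625 + 576 - 600 = 601
  ND ≈ 24.52

Step 2: From NC = 24, CE = 8, and ∠NCE = 90°, by the law of cosines:
  NE² = NC² + CE² - 2·NC·CE·cos(90°) = 576 + 64 - 0 = 640
  NE = 8·√10

Step 3: From CL = 7, LF = 2.67, and ∠CLF = 45°, by the law of cosines:
  CF² = CL² + LF² - 2·CL·LF·cos(45°) = 49 + 7.111 - 26.4 = 29.71
  CF ≈ 5.45

Step 4: From LC = 7, LN = 25, CN = 24, by the inverse law of cosines:
  cos(∠CLN) = (LC² + LN² - CN²) / (2·LC·LN)
  ∠CLN = 73.74°

Step 5: From NC = 24, NL = 25, CL = 7, by the inverse law of cosines:
  cos(∠CNL) = (NC² + NL² - CL²) / (2·NC·NL)
  ∠CNL = 16.26°

Step 6: From CL = 7, CN = 24, LN = 25, by the inverse law of cosines:
  cos(∠LCN) = (CL² + CN² - LN²) / (2·CL·CN)
  ∠LCN = 90°

Step 7: From NC = 24, NE = 8·√10, CE = 8, by the inverse law of cosines:
  cos(∠CNE) = (NC² + NE² - CE²) / (2·NC·NE)
  ∠CNE = 18.43°

Step 8: From ND = 24.52, NL = 25, DL = 24, by the inverse law of cosines:
  cos(∠DNL) = (ND² + NL² - DL²) / (2·ND·NL)
  ∠DNL = 57.98°

Step 9: From CF = 5.45, CL = 7, FL = 2.67, by the inverse law of cosines:
  cos(∠FCL) = (CF² + CL² - FL²) / (2·CF·CL)
  ∠FCL = 20.24°

Step 10: From DL = 24, DN = 24.52, LN = 25, by the inverse law of cosines:
  cos(∠LDN) = (DL² + DN² - LN²) / (2·DL·DN)
  ∠LDN = 62.02°

Step 11: From EC = 8, EN = 8·√10, CN = 24, by the inverse law of cosines:
  cos(∠CEN) = (EC² + EN² - CN²) / (2·EC·EN)
  ∠CEN = 71.57°

Step 12: From FC = 5.45, FL = 2.67, CL = 7, by the inverse law of cosines:
  cos(∠CFL) = (FC² + FL² - CL²) / (2·FC·FL)
  ∠CFL = 114.76°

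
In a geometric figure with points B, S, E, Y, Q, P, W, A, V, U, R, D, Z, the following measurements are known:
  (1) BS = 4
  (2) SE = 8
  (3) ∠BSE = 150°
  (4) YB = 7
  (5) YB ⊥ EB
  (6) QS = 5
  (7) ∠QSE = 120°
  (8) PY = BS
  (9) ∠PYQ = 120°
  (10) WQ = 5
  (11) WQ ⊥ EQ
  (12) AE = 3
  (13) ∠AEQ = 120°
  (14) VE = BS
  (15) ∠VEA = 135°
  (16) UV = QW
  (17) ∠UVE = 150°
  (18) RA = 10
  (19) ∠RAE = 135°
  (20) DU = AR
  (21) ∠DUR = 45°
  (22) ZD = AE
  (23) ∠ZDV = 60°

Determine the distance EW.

Step 1: By the law of cosines on triangle ESQ: EQ² = 8² + 5² − 2·8·5·cos(120°) = 129, so EQ = √129.
Step 2: By the law of cosines on triangle EQW: EW² = √129² + 5² − 2·√129·5·cos(90°) = 154, so EW = √154.

Therefore, the length of EW = √154.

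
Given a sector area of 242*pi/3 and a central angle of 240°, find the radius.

r² = 360 × 242*pi/3 / (π × 240) = 121, so r = 11.

11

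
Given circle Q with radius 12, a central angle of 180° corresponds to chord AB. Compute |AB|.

Chord = 2(12) sin(90°) = 24

24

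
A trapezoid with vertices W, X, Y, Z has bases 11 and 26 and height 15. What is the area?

Area of a trapezoid = (base1 + base2) * height / 2
Area = (11 + 26) * 15 / 2
Area = 37 * 15 / 2
Area = 555 / 2
Area = 555/2

555/2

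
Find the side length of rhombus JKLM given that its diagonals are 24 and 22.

In a rhombus, the diagonals bisect each other perpendicularly, creating four congruent right triangles.
Each triangle has legs 12 (half of 24) and 11 (half of 22).
The hypotenuse of each right triangle is a side of the rhombus:
side = sqrt(12^2 + 11^2) = sqrt(265)

sqrt(265)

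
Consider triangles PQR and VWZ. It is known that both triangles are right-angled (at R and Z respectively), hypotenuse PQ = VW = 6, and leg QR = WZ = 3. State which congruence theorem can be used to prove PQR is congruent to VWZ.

The given information provides:
both triangles are right-angled (at R and Z respectively), hypotenuse PQ = VW = 6, and leg QR = WZ = 3
This matches the HL congruence theorem.
The hypotenuse and one leg of two right triangles are equal (Hypotenuse-Leg).

HL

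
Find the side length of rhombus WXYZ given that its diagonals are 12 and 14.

In a rhombus, the diagonals bisect each other perpendicularly, creating four congruent right triangles.
Each triangle has legs 6 (half of 12) and 7 (half of 14).
The hypotenuse of each right triangle is a side of the rhombus:
side = sqrt(6^2 + 7^2) = sqrt(85)

sqrt(85)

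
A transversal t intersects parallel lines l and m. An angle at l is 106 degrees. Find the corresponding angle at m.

Corresponding angles formed by parallel lines and a transversal are equal.
The given angle is 106 degrees.
The corresponding angle = 106 degrees.

106 degrees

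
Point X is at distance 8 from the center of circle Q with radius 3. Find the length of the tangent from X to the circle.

Let T be the point of tangency. Then QT ⊥ XT (radius ⊥ tangent).
In right triangle QTX: QX² = QT² + XT²
8² = 3² + XT²
XT² = 55, XT = sqrt(55)

sqrt(55)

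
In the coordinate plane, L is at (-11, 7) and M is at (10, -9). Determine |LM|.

d = sqrt((21)^2 + (-16)^2) = sqrt(697)

sqrt(697)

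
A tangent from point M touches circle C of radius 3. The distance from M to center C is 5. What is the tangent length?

The tangent, radius, and line from the external point to the center form a right triangle.
The right angle is where the tangent meets the radius.
By the Pythagorean theorem: tangent² + 3² = 5²
tangent² = 25 - 9 = 16
tangent = 4

4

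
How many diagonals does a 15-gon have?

The number of diagonals in an n-gon is n(n - 3)/2.
For n = 15: 15(15 - 3)/2 = 15 × 12 / 2 = 90.

90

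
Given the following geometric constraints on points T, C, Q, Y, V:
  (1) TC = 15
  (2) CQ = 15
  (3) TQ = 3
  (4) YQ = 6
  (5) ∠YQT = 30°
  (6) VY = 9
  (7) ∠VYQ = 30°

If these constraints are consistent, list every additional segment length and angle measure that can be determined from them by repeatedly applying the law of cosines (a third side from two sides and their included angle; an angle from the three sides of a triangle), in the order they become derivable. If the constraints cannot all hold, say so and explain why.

The constraints are consistent. Derivable facts, in order:
After 1 step:
- QV ≈ 4.84
- TY ≈ 3.72
- ∠CQT = 84.26°
- ∠CTQ = 84.26°
- ∠QCT = 11.48°
After 2 steps:
- ∠QTY = 126.21°
- ∠QVY = 38.26°
- ∠QYT = 23.79°
- ∠VQY = 111.74°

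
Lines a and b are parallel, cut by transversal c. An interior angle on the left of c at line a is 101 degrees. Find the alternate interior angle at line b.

Alternate interior angles lie on opposite sides of the transversal, between the parallel lines.
By the alternate interior angle theorem, they are equal: 101 degrees.

101 degrees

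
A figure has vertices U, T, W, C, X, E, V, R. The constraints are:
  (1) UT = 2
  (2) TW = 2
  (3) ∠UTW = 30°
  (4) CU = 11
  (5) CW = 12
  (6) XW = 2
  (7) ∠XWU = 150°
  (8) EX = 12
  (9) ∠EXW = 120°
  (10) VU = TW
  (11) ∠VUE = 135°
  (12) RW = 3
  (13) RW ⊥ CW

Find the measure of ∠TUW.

Step 1: By the law of cosines on triangle UTW: UW² = 2² + 2² − 2·2·2·cos(30°) = 1.07, so UW ≈ 1.04.
Step 2: By the inverse law of cosines on triangle TUW: cos(∠TUW) = (2² + 1.04² − 2²) / (2·2·1.04) = 1.07/4.14 = 0.2588, so ∠TUW = 75°.

Therefore, the measure of angle ∠TUW = 75°.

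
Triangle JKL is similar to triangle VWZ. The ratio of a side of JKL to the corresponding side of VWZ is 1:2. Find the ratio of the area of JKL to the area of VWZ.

The ratio of areas of similar triangles equals the square of the side ratio.
Side ratio = 1:2
Area ratio = (1/2)^2 = 1/4 = 1:4

1:4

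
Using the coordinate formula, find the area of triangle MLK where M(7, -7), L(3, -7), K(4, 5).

The Shoelace formula computes the area from vertex coordinates by summing cross products.
For vertices (7,-7), (3,-7), (4,5):
Signed sum = 7*-7 - 3*-7 + 3*5 - 4*-7 + 4*-7 - 7*5
= -28 + 43 + -63 = -48
Area = (1/2)|-48| = 24.

24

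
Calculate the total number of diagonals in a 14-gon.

Each of the 14 vertices connects to 11 non-adjacent vertices via diagonals.
Total connections = 14 × 11 = 154, but each diagonal is counted twice.
Number of diagonals = 154 / 2 = 77.

77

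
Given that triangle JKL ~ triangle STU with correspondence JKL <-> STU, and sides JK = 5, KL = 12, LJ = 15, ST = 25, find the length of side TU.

k = 25/5 = 5. TU = 5 * 12 = 60.

60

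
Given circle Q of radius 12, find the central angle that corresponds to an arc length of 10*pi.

The full circumference is 2πr = 24*pi.
The arc is 10*pi / 24*pi = 5/12 of the full circle.
So the central angle = 5/12 × 360° = 150°.

150°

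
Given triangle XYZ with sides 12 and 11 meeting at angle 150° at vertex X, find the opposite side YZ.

By the law of cosines: YZ^2 = XY^2 + XZ^2 - 2*XY*XZ*cos(X)
YZ^2 = 12^2 + 11^2 - 2*12*11*cos(150°)
YZ^2 = 144 + 121 - 264*(-sqrt(3)/2)
YZ^2 = 132*sqrt(3) + 265
YZ = sqrt(132*sqrt(3) + 265)

sqrt(132*sqrt(3) + 265)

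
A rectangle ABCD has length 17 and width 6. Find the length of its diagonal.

d = sqrt(17^2 + 6^2) = sqrt(325) = 5*sqrt(13)

5*sqrt(13)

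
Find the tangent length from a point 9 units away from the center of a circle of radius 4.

The tangent, radius, and line from the external point to the center form a right triangle.
The right angle is where the tangent meets the radius.
By the Pythagorean theorem: tangent² + 4² = 9²
tangent² = 81 - 16 = 65
tangent = sqrt(65)

sqrt(65)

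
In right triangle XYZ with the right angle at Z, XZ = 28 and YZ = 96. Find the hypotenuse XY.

By the Pythagorean theorem: XY^2 = XZ^2 + YZ^2
XY^2 = 28^2 + 96^2 = 784 + 9216 = 10000
XY = sqrt(10000) = 100

100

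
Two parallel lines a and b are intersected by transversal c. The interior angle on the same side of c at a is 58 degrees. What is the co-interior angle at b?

Co-interior (same-side interior) angles are between the parallel lines on the same side of the transversal.
Unlike corresponding or alternate interior angles, they are supplementary rather than equal.
So the angle = 180 - 58 = 122 degrees.

122 degrees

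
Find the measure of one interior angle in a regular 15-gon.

Each interior angle of a regular n-gon is (n - 2) * 180 / n.
For n = 15: (15 - 2) * 180 / 15 = 2340/15 = 156 degrees.

156 degrees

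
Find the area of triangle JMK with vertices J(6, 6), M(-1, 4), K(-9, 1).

Using the Shoelace formula for a triangle:
Area = (1/2)|x0(y1 - y2) + x1(y2 - y0) + x2(y0 - y1)|
Area = (1/2)|6(4 - 1) + -1(1 - 6) + -9(6 - 4)|
Area = (1/2)|18 + 5 + -18|
Area = (1/2)|5|
Area = (1/2)(5)
Area = 5/2

5/2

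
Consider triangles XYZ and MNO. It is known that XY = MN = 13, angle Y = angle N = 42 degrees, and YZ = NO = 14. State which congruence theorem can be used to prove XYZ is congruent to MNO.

The given information provides:
XY = MN = 13, angle Y = angle N = 42 degrees, and YZ = NO = 14
This matches the SAS congruence theorem.
Two pairs of corresponding sides and the included angle are equal (Side-Angle-Side).

SAS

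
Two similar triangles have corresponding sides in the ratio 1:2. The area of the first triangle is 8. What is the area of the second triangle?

For similar figures, the area ratio equals the square of the side ratio.
Side ratio (the first triangle to the second triangle) = 1:2, so area ratio = 1^2:2^2 = 1:4.
If the area of the first triangle is 8, then the area of the second triangle = 8 * (4/1) = 32.

32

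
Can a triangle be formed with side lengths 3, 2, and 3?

For three segments to close into a triangle, no single side can be as long as the other two combined.
The longest side is 3, and 2 + 3 = 5 > 3.
A triangle can be formed.

Yes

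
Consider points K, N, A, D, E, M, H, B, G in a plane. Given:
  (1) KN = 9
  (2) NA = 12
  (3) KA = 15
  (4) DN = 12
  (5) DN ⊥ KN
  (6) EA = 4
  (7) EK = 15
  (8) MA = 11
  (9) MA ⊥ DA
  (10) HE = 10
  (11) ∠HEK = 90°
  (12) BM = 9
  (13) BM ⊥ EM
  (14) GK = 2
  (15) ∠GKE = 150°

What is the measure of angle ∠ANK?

Step 1: By the inverse law of cosines on triangle ANK: cos(∠ANK) = (12² + 9² − 15²) / (2·12·9) = 0/216 = 0, so ∠ANK = 90°.

Therefore, the measure of angle ∠ANK = 90°.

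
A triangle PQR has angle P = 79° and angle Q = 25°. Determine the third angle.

Let angle R = x. Then 79 + 25 + x = 180.
x = 180 - 104 = 76 degrees.

76 degrees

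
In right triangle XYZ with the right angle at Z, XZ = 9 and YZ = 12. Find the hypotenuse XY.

In a right triangle, the square of the hypotenuse equals the sum of the squares of the two legs.
The legs are 9 and 12, so the hypotenuse = sqrt(81 + 144) = sqrt(225) = 15.

15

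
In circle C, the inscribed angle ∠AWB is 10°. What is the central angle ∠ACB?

The inscribed angle theorem states that a central angle is always twice any inscribed angle that subtends the same arc.
Since the inscribed angle is 10°, the central angle = 2 × 10° = 20°.

20°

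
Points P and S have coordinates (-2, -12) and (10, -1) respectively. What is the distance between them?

The horizontal distance is |10 - -2| = 12 and the vertical distance is |-1 - -12| = 11.
By the Pythagorean theorem, d = sqrt(12^2 + 11^2) = sqrt(265).

sqrt(265)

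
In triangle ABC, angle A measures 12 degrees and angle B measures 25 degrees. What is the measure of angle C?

By the triangle angle sum property, the three interior angles of any triangle add up to 180°.
We know angle A = 12° and angle B = 25°, so their sum is 37°.
Therefore angle C = 180° - 37° = 143°.

143 degrees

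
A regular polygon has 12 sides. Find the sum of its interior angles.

The sum of interior angles of an n-sided polygon is (n - 2) * 180.
For n = 12: (12 - 2) * 180 = 10 * 180 = 1800 degrees.

1800 degrees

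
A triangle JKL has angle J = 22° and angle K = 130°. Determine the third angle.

The interior angles sum to 180°: angle L = 180 - 22 - 130 = 28°.
The triangle is obtuse (angles 22°, 130°, 28°).

28 degrees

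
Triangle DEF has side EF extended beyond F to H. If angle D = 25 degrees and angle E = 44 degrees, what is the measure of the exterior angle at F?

Exterior angle = 25 + 44 = 69 degrees (exterior angle theorem).

69 degrees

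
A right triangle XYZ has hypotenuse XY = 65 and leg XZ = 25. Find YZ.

By the Pythagorean theorem: YZ^2 = XY^2 - XZ^2
YZ^2 = 65^2 - 25^2 = 4225 - 625 = 3600
YZ = sqrt(3600) = 60

60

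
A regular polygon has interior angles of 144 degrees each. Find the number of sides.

Exterior angle = 180 - 144 = 36. n = 360 / 36 = 10.

10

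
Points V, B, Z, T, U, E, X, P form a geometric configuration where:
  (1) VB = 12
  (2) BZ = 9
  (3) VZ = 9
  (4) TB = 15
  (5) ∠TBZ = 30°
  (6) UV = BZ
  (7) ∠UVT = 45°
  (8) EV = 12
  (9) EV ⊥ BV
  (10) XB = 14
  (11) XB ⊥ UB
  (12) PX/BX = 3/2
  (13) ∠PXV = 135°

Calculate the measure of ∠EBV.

Step 1: By the law of cosines on triangle BVE: BE² = 12² + 12² − 2·12·12·cos(90°) = 288, so BE = 12·√2.
Step 2: By the inverse law of cosines on triangle EBV: cos(∠EBV) = ((12·√2)² + 12² − 12²) / (2·12·√2·12) = 288/407.29 = 0.7071, so ∠EBV = 45°.

Therefore, the measure of angle ∠EBV = 45°.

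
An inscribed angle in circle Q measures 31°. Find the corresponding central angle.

By the inscribed angle theorem, the central angle is twice the inscribed angle.
Central angle = 2 × 31° = 62°

62°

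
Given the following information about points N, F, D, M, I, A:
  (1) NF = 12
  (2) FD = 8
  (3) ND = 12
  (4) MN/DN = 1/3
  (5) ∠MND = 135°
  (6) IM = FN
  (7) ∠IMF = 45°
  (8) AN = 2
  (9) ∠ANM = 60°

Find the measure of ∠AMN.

From the given relations: MN = 1/3·DN = 1/3·12 = 4.
Step 1: By the law of cosines on triangle MNA: MA² = 4² + 2² − 2·4·2·cos(60°) = 12, so MA = 2·√3.
Step 2: By the inverse law of cosines on triangle AMN: cos(∠AMN) = ((2·√3)² + 4² − 2²) / (2·2·√3·4) = 24/27.71 = 0.866, so ∠AMN = 30°.

Therefore, the measure of angle ∠AMN = 30°.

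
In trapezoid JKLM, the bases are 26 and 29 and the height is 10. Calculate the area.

Area of a trapezoid = (base1 + base2) * height / 2
Area = (26 + 29) * 10 / 2
Area = 55 * 10 / 2
Area = 550 / 2
Area = 275

275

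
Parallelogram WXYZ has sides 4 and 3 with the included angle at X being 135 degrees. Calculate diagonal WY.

Law of cosines: d^2 = 4^2 + 3^2 - 2(4)(3)cos(135°) = 12*sqrt(2) + 25, so d = sqrt(12*sqrt(2) + 25).

sqrt(12*sqrt(2) + 25)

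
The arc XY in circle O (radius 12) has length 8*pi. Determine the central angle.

θ = 360 × 8*pi / (2π × 12) = 120° (rearranging arc length formula).

120°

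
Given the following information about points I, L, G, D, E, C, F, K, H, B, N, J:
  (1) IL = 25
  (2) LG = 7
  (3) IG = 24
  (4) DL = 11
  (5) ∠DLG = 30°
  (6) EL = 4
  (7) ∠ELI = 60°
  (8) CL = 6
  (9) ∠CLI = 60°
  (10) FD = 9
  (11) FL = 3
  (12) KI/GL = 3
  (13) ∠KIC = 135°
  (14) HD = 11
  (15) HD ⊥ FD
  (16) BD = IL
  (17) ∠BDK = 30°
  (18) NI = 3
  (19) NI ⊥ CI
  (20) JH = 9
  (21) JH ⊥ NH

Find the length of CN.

Step 1: By the law of cosines on triangle CLI: CI² = 6² + 25² − 2·6·25·cos(60°) = 511, so CI ≈ 22.61.
Step 2: By the law of cosines on triangle CIN: CN² = 22.61² + 3² − 2·22.61·3·cos(90°) = 520, so CN = 2·√130.

Therefore, the length of CN = 2·√130.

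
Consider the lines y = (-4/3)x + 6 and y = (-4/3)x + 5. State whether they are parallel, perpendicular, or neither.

Slope of line 1: m1 = -4/3
Slope of line 2: m2 = -4/3
Since m1 = m2 = -4/3, the lines are parallel.

Parallel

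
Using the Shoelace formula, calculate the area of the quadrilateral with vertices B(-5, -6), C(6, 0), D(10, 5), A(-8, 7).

The Shoelace formula works by pairing each vertex with the next (cycling back to the first).
For each pair, compute x_i*y_(i+1) - x_(i+1)*y_i:
  (-5*0 - 6*-6) = 36
  (6*5 - 10*0) = 30
  (10*7 - -8*5) = 110
  (-8*-6 - -5*7) = 83
Taking half the absolute value of the total: Area = (1/2)(259) = 259/2.

259/2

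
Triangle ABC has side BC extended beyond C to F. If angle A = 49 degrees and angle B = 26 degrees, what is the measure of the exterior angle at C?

Exterior angle = 49 + 26 = 75 degrees (exterior angle theorem).

75 degrees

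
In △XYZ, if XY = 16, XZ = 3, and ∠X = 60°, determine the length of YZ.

Law of cosines: YZ^2 = 16^2 + 3^2 - 2(16)(3)cos(60°) = 217, so YZ = sqrt(217).

sqrt(217)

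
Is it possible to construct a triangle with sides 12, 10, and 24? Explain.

Check the triangle inequality: 12 + 10 = 22 ≤ 24.
Since the sum of two sides does not exceed the third, no triangle can be formed.

No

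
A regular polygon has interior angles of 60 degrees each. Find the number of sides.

Exterior angle = 180 - 60 = 120. n = 360 / 120 = 3.

3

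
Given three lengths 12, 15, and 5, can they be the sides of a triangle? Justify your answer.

Sort the sides: 5, 12, 15.
It suffices to check that the sum of the two smallest exceeds the largest:
5 + 12 = 17 > 15. ✓
Yes, a valid triangle can be formed.

Yes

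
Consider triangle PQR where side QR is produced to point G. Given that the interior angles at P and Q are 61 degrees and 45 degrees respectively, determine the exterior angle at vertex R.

The interior angle at R is 180 - 61 - 45 = 74 degrees.
The exterior angle and interior angle at R are supplementary:
Exterior angle = 180 - 74 = 106 degrees.

106 degrees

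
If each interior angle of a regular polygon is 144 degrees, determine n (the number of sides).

Each interior angle of a regular n-gon is (n - 2) * 180 / n.
Setting this equal to 144:
(n - 2) * 180 / n = 144
Each exterior angle = 180 - 144 = 36 degrees.
Since exterior angles sum to 360: n = 360 / 36 = 10.

10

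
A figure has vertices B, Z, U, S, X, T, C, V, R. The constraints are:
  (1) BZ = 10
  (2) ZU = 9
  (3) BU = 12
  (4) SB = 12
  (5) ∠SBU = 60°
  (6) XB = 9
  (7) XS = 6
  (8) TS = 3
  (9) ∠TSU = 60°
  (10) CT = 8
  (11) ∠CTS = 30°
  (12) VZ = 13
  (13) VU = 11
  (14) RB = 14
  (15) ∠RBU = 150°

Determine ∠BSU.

Step 1: By the law of cosines on triangle SBU: SU² = 12² + 12² − 2·12·12·cos(60°) = 144, so SU = 12.
Step 2: By the inverse law of cosines on triangle BSU: cos(∠BSU) = (12² + 12² − 12²) / (2·12·12) = 144/288 = 0.5, so ∠BSU = 60°.

Therefore, the measure of angle ∠BSU = 60°.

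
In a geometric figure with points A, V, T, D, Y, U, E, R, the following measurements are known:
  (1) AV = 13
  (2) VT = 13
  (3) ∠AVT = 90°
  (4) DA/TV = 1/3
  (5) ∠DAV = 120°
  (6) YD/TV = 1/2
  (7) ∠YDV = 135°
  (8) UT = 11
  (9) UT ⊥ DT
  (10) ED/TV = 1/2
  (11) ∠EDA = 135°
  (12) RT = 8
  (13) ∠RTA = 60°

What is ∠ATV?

Step 1: By the law of cosines on triangle TVA: TA² = 13² + 13² − 2·13·13·cos(90°) = 338, so TA = 13·√2.
Step 2: By the inverse law of cosines on triangle ATV: cos(∠ATV) = ((13·√2)² + 13² − 13²) / (2·13·√2·13) = 338/478 = 0.7071, so ∠ATV = 45°.

Therefore, the measure of angle ∠ATV = 45°.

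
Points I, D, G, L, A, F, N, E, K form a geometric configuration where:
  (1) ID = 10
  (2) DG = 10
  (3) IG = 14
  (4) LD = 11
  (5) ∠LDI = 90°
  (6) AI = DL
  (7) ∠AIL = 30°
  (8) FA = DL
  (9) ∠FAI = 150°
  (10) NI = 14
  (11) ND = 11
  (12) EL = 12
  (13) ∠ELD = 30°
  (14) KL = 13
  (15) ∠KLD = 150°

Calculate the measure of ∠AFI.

From the given relations: FA = DL = 11; AI = DL = 11.
Step 1: By the law of cosines on triangle FAI: FI² = 11² + 11² − 2·11·11·cos(150°) = 451.58, so FI ≈ 21.25.
Step 2: By the inverse law of cosines on triangle AFI: cos(∠AFI) = (11² + 21.25² − 11²) / (2·11·21.25) = 451.58/467.51 = 0.9659, so ∠AFI = 15°.

Therefore, the measure of angle ∠AFI = 15°.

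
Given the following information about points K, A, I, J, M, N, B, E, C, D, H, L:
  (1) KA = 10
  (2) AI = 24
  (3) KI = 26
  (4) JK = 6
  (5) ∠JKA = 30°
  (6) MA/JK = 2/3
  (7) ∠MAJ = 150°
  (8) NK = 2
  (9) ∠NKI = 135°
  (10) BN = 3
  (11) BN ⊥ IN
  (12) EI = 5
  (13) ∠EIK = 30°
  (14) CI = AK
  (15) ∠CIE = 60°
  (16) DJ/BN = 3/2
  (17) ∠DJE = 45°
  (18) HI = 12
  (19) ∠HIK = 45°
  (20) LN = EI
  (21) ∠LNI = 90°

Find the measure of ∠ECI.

From the given relations: CI = AK = 10.
Step 1: By the law of cosines on triangle CIE: CE² = 10² + 5² − 2·10·5·cos(60°) = 75, so CE = 5·√3.
Step 2: By the inverse law of cosines on triangle ECI: cos(∠ECI) = ((5·√3)² + 10² − 5²) / (2·5·√3·10) = 150/173.21 = 0.866, so ∠ECI = 30°.

Therefore, the measure of angle ∠ECI = 30°.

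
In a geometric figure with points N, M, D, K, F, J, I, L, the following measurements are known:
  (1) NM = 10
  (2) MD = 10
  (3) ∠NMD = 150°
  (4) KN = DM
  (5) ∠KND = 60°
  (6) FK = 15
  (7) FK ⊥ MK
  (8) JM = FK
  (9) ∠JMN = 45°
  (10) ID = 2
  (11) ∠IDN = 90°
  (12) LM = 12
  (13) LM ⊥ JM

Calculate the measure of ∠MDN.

Step 1: By the law of cosines on triangle DMN: DN² = 10² + 10² − 2·10·10·cos(150°) = 373.21, so DN ≈ 19.32.
Step 2: By the inverse law of cosines on triangle MDN: cos(∠MDN) = (10² + 19.32² − 10²) / (2·10·19.32) = 373.21/386.37 = 0.9659, so ∠MDN = 15°.

Therefore, the measure of angle ∠MDN = 15°.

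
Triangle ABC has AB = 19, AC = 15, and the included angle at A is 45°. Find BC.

When two sides and the included angle are known, the law of cosines gives the third side.
c^2 = a^2 + b^2 - 2ab cos(C) generalizes the Pythagorean theorem to non-right triangles.
Here: BC^2 = 361 + 225 - 570*(sqrt(2)/2) = 586 - 285*sqrt(2)
BC = sqrt(586 - 285*sqrt(2))

sqrt(586 - 285*sqrt(2))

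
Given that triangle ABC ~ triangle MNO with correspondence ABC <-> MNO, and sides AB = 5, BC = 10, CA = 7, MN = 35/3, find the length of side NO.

k = 35/3/5 = 7/3. NO = 7/3 * 10 = 70/3.

70/3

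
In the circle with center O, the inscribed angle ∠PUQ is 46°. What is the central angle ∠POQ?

The inscribed angle theorem states that a central angle is always twice any inscribed angle that subtends the same arc.
Since the inscribed angle is 46°, the central angle = 2 × 46° = 92°.

92°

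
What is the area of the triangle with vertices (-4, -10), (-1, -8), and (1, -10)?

Shoelace: Area = (1/2)|-4(-8--10) + -1(-10--10) + 1(-10--8)| = (1/2)(10) = 5

5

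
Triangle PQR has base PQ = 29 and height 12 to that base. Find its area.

A triangle's area is half the area of a rectangle with the same base and height.
Area = (1/2) * 29 * 12 = 174.

174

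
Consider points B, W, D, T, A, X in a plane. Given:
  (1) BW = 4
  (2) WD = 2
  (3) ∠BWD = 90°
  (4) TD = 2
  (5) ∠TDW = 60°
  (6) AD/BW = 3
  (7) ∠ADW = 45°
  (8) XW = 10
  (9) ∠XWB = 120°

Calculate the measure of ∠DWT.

Step 1: By the law of cosines on triangle WDT: WT² = 2² + 2² − 2·2·2·cos(60°) = 4, so WT = 2.
Step 2: By the inverse law of cosines on triangle DWT: cos(∠DWT) = (2² + 2² − 2²) / (2·2·2) = 4/8 = 0.5, so ∠DWT = 60°.

Therefore, the measure of angle ∠DWT = 60°.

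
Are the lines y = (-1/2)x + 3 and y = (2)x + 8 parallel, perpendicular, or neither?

Slope of line 1: m1 = -1/2
Slope of line 2: m2 = 2
m1 * m2 = -1, so perpendicular.

Perpendicular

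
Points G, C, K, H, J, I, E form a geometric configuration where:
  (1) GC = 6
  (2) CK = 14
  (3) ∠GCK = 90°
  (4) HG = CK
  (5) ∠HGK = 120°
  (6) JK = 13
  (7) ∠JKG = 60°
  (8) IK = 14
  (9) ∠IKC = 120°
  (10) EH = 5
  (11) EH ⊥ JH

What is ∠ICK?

Step 1: By the law of cosines on triangle CKI: CI² = 14² + 14² − 2·14·14·cos(120°) = 588, so CI = 14·√3.
Step 2: By the inverse law of cosines on triangle ICK: cos(∠ICK) = ((14·√3)² + 14² − 14²) / (2·14·√3·14) = 588/678.96 = 0.866, so ∠ICK = 30°.

Therefore, the measure of angle ∠ICK = 30°.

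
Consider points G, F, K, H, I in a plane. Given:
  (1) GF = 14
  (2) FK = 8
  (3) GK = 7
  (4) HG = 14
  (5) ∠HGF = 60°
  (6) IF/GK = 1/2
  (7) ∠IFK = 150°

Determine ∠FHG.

Step 1: By the law of cosines on triangle HGF: HF² = 14² + 14² − 2·14·14·cos(60°) = 196, so HF = 14.
Step 2: By the inverse law of cosines on triangle FHG: cos(∠FHG) = (14² + 14² − 14²) / (2·14·14) = 196/392 = 0.5, so ∠FHG = 60°.

Therefore, the measure of angle ∠FHG = 60°.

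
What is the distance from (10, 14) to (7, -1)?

d = sqrt((7 - 10)^2 + (-1 - 14)^2)
d = sqrt(-3^2 + -15^2)
d = sqrt(9 + 225)
d = sqrt(234) = 3*sqrt(26)

3*sqrt(26)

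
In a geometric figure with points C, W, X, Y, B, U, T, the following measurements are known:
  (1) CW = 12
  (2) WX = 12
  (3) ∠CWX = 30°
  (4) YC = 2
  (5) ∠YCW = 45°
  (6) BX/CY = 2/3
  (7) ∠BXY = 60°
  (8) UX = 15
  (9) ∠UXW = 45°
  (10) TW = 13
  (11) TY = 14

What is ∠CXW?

Step 1: By the law of cosines on triangle XWC: XC² = 12² + 12² − 2·12·12·cos(30°) = 38.58, so XC ≈ 6.21.
Step 2: By the inverse law of cosines on triangle CXW: cos(∠CXW) = (6.21² + 12² − 12²) / (2·6.21·12) = 38.58/149.08 = 0.2588, so ∠CXW = 75°.

Therefore, the measure of angle ∠CXW = 75°.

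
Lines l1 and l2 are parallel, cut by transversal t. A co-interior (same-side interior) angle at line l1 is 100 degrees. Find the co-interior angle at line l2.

Co-interior angles sum to 180: 180 - 100 = 80 degrees.

80 degrees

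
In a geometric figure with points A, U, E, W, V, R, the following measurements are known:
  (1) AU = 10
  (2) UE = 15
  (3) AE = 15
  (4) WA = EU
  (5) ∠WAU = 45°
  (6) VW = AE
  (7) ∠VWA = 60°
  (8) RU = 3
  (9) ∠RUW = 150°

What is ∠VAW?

From the given relations: WA = EU = 15; VW = AE = 15.
Step 1: By the law of cosines on triangle AWV: AV² = 15² + 15² − 2·15·15·cos(60°) = 225, so AV = 15.
Step 2: By the inverse law of cosines on triangle VAW: cos(∠VAW) = (15² + 15² − 15²) / (2·15·15) = 225/450 = 0.5, so ∠VAW = 60°.

Therefore, the measure of angle ∠VAW = 60°.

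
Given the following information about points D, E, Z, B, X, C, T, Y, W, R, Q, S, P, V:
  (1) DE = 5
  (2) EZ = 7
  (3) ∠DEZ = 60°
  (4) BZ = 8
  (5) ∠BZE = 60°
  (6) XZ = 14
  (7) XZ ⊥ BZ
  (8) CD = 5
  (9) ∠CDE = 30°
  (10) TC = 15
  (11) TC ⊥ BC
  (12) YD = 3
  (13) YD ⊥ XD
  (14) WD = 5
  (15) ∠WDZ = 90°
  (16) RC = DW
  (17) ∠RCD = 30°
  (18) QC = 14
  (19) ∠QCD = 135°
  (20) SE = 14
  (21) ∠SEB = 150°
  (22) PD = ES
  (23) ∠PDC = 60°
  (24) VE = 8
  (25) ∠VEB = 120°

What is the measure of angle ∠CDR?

From the given relations: RC = DW = 5.
Step 1: By the law of cosines on triangle DCR: DR² = 5² + 5² − 2·5·5·cos(30°) = 6.7, so DR ≈ 2.59.
Step 2: By the inverse law of cosines on triangle CDR: cos(∠CDR) = (5² + 2.59² − 5²) / (2·5·2.59) = 6.7/25.88 = 0.2588, so ∠CDR = 75°.

Therefore, the measure of angle ∠CDR = 75°.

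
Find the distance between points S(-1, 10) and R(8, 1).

d = sqrt((9)^2 + (-9)^2) = sqrt(162) = 9*sqrt(2)

9*sqrt(2)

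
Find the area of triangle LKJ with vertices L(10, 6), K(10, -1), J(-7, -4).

Shoelace: Area = (1/2)|10(-1--4) + 10(-4-6) + -7(6--1)| = (1/2)(119) = 119/2

119/2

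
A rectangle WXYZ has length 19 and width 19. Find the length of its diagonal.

d = sqrt(19^2 + 19^2) = sqrt(722) = 19*sqrt(2)

19*sqrt(2)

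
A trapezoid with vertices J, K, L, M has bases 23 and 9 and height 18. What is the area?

A trapezoid's area equals the midsegment times the height.
The midsegment is (23 + 9) / 2 = 16.
Area = 16 * 18 = 288.

288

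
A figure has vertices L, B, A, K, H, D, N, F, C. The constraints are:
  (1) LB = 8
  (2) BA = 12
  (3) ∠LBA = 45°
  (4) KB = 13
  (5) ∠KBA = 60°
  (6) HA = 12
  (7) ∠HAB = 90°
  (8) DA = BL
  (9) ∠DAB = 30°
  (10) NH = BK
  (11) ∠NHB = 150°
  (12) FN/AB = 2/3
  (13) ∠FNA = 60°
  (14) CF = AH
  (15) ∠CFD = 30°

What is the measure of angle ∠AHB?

Step 1: By the law of cosines on triangle HAB: HB² = 12² + 12² − 2·12·12·cos(90°) = 288, so HB = 12·√2.
Step 2: By the inverse law of cosines on triangle AHB: cos(∠AHB) = (12² + (12·√2)² − 12²) / (2·12·12·√2) = 288/407.29 = 0.7071, so ∠AHB = 45°.

Therefore, the measure of angle ∠AHB = 45°.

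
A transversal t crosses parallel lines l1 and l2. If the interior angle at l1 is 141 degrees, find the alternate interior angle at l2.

Alternate interior angles are equal: 141 degrees.

141 degrees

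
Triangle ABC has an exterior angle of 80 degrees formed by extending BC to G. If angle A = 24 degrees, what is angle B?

By the exterior angle theorem: exterior angle = sum of remote interior angles.
80 = 24 + angle B
angle B = 80 - 24 = 56 degrees

56 degrees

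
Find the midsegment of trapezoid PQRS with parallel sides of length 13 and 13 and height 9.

The midsegment of a trapezoid = (base1 + base2) / 2
midsegment = (13 + 13) / 2
midsegment = 26 / 2
midsegment = 13

13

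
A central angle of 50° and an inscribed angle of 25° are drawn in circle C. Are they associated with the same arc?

By the inscribed angle theorem, if both angles subtend the same arc, the inscribed angle must be half the central angle.
Half of 50° = 25°, which equals the given inscribed angle of 25°.
Therefore, yes, they correspond to the same arc.

Yes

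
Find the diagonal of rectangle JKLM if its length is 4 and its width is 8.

d = sqrt(4^2 + 8^2) = sqrt(80) = 4*sqrt(5)

4*sqrt(5)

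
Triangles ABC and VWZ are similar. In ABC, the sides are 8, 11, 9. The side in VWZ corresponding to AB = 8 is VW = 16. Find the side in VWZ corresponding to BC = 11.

Since the triangles are similar, the ratio of corresponding sides is constant.
Scale factor k = VW / AB = 16 / 8 = 2
WZ = k * BC = 2 * 11 = 22

22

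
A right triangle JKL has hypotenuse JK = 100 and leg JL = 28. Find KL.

By the Pythagorean theorem: KL^2 = JK^2 - JL^2
KL^2 = 100^2 - 28^2 = 10000 - 784 = 9216
KL = sqrt(9216) = 96

96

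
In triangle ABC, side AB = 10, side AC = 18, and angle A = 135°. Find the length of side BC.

By the law of cosines: BC^2 = AB^2 + AC^2 - 2*AB*AC*cos(A)
BC^2 = 10^2 + 18^2 - 2*10*18*cos(135°)
BC^2 = 100 + 324 - 360*(-sqrt(2)/2)
BC^2 = 180*sqrt(2) + 424
BC = 2*sqrt(45*sqrt(2) + 106)

2*sqrt(45*sqrt(2) + 106)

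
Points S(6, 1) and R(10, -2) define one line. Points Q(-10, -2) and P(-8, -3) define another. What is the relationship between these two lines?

Slope of line 1: m1 = (-2 - 1)/(10 - 6) = -3/4 = -3/4
Slope of line 2: m2 = (-3 - -2)/(-8 - -10) = -1/2 = -1/2
For parallel lines we need equal slopes: -3/4 != -1/2.
For perpendicular lines we need m1*m2 = -1: (-3/4)(-1/2) = 3/8 != -1.
Since neither condition holds, the lines are neither parallel nor perpendicular.

Neither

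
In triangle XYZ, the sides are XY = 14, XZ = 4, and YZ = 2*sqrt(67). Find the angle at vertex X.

cos(X) = (14² + 4² - (2*sqrt(67))²) / (2 × 14 × 4) = -1/2, so X = arccos(-1/2) = 120°.

120°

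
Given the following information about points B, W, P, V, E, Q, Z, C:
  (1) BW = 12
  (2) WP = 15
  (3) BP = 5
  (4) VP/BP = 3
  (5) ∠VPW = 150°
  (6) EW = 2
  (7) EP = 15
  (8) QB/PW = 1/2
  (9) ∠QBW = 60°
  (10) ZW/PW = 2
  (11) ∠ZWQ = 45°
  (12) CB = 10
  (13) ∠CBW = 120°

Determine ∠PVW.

From the given relations: VP = 3·BP = 3·5 = 15.
Step 1: By the law of cosines on triangle VPW: VW² = 15² + 15² − 2·15·15·cos(150°) = 839.71, so VW ≈ 28.98.
Step 2: By the inverse law of cosines on triangle PVW: cos(∠PVW) = (15² + 28.98² − 15²) / (2·15·28.98) = 839.71/869.33 = 0.9659, so ∠PVW = 15°.

Therefore, the measure of angle ∠PVW = 15°.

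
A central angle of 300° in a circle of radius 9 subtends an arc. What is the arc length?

Arc length = 2π(9)(5/6) = 15*pi

15*pi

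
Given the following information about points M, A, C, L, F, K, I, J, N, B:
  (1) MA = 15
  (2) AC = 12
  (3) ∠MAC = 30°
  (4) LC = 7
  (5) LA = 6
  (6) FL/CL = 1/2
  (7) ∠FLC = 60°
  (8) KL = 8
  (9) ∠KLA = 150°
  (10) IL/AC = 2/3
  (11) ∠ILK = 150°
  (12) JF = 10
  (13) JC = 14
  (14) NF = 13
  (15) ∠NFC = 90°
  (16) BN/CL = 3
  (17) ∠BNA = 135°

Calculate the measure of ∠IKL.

From the given relations: IL = 2/3·AC = 2/3·12 = 8.
Step 1: By the law of cosines on triangle KLI: KI² = 8² + 8² − 2·8·8·cos(150°) = 238.85, so KI ≈ 15.45.
Step 2: By the inverse law of cosines on triangle IKL: cos(∠IKL) = (15.45² + 8² − 8²) / (2·15.45·8) = 238.85/247.28 = 0.9659, so ∠IKL = 15°.

Therefore, the measure of angle ∠IKL = 15°.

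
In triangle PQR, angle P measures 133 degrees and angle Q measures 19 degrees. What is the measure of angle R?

angle R = 180 - 133 - 19 = 28 degrees.

28 degrees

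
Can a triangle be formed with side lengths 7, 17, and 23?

Yes.
The triangle inequality requires that the sum of any two sides exceeds the third.
Here 7 + 17 = 24 > 23, so the condition is met.

Yes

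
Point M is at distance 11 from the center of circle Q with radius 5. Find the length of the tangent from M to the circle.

Let T be the point of tangency. Then QT ⊥ MT (radius ⊥ tangent).
In right triangle QTM: QM² = QT² + MT²
11² = 5² + MT²
MT² = 96, MT = 4*sqrt(6)

4*sqrt(6)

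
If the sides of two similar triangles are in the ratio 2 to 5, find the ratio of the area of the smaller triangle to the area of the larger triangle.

Area ratio = (side ratio)^2 = (2/5)^2 = 4:25.

4:25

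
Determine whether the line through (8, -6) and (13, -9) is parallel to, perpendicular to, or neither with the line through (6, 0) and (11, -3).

Slope of line 1: m1 = (-9 - -6)/(13 - 8) = -3/5 = -3/5
Slope of line 2: m2 = (-3 - 0)/(11 - 6) = -3/5 = -3/5
m1 = m2, so the lines are parallel.

Parallel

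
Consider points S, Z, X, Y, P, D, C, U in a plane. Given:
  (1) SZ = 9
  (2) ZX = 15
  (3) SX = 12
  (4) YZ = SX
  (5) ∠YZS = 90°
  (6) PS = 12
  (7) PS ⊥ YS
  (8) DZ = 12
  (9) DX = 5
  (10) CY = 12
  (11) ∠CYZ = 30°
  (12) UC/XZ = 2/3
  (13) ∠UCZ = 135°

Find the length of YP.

From the given relations: YZ = SX = 12.
Step 1: By the law of cosines on triangle SZY: SY² = 9² + 12² − 2·9·12·cos(90°) = 225, so SY = 15.
Step 2: By the law of cosines on triangle YSP: YP² = 15² + 12² − 2·15·12·cos(90°) = 369, so YP = 3·√41.

Therefore, the length of YP = 3·√41.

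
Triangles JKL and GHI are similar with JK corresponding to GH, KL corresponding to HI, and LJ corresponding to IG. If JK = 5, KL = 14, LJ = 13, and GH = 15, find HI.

k = 15/5 = 3. HI = 3 * 14 = 42.

42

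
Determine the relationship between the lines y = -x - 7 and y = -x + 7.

Slope of line 1: m1 = -1
Slope of line 2: m2 = -1
m1 = m2, so the lines are parallel.

Parallel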